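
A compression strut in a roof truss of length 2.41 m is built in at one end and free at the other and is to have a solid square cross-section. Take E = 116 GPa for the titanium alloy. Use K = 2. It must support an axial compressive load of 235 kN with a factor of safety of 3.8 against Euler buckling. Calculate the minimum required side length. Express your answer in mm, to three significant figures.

Required P_cr = n·P = 3.8 × 235 = 893.0 kN
L_e = K·L = 2 × 2.41 = 4.820 m
Required I = P_cr·L_e²/(π²E) = 8.930×10^5 × 4.820² / (π² × 1.16×10^11) = 1.812×10^-5 m⁴
I_req = 1.812×10^7 mm⁴
Solid square: I = a⁴/12  ⇒  a = (12I)^(1/4) = (12×1.812×10^7)^(1/4) = 121 mm

a ≈ 121 mm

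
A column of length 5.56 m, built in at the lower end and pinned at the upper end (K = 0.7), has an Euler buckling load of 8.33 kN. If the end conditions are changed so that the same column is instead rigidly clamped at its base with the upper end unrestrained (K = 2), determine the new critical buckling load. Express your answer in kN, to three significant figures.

P_cr ≈ 1.02 kN

P_cr ∝ 1/K², so P_cr,new = P_cr,old × (K_old/K_new)² = 8.33 × (0.7/2)²
= 8.33 × 0.1225 = 1.02 kN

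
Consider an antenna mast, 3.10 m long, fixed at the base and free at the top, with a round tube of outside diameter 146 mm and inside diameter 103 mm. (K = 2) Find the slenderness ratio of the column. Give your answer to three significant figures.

λ ≈ 139

d_o = 146 mm, d_i = 103 mm
I = π(d_o⁴ − d_i⁴)/64 = π(146⁴ − 103.0⁴)/64 = 1.678×10^7 mm⁴
A = 8.409×10^3 mm²;  r_min = √(I/A) = √(1.678×10^7/8.409×10^3) = 44.67 mm
L_e = K·L = 2 × 3.10 m = 6.200 m = 6200.0 mm
λ = L_e / r_min = 6200.0 / 44.67 = 139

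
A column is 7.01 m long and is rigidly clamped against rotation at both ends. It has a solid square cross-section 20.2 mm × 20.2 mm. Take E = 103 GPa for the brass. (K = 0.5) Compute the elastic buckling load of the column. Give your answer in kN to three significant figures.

I = a⁴/12 = 20.2⁴/12 = 1.387×10^4 mm⁴
I = 1.387×10^4 mm⁴ = 1.387×10^-8 m⁴
Effective length L_e = K·L = 0.5 × 7.01 = 3.505 m
P_cr = π²EI / L_e² = π² × 103×10⁹ × 1.387×10^-8 / 3.505² = 1.148×10^3 N

P_cr ≈ 1.15 kN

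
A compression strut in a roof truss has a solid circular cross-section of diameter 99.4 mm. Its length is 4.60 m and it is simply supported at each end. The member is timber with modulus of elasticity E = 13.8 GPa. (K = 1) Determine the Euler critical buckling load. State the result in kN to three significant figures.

I = πd⁴/64 = π×99.4⁴/64 = 4.792×10^6 mm⁴
I = 4.792×10^6 mm⁴ = 4.792×10^-6 m⁴
Effective length L_e = K·L = 1 × 4.60 = 4.600 m
P_cr = π²EI / L_e² = π² × 13.8×10⁹ × 4.792×10^-6 / 4.600² = 3.084×10^4 N

P_cr ≈ 30.8 kN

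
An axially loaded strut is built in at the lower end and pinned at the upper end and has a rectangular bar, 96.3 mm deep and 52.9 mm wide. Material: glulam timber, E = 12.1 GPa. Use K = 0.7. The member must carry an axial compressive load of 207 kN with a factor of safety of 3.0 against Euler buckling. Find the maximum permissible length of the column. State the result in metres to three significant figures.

L_max ≈ 0.683 m

Buckling occurs about the weak axis: I_min = h·b³/12 with b = 52.9 mm (the shorter side).
I_min = 96.3×52.9³/12 = 1.188×10^6 mm⁴
I = 1.188×10^-6 m⁴
Required critical load P_cr = n·P = 3.0 × 207 = 621.0 kN = 6.210×10^5 N
From P_cr = π²EI/(K·L)²:  L = (1/K)·√(π²EI/P_cr) = (1/0.7)·√(π²×1.21×10^10×1.188×10^-6/6.210×10^5)
L = 0.683 m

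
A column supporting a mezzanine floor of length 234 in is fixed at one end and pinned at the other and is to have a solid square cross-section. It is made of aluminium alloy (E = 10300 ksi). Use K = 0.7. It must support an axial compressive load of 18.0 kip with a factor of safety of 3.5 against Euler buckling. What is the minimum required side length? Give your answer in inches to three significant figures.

a ≈ 3.76 in

Required P_cr = n·P = 3.5 × 18.0 = 63.00 kip
L_e = K·L = 0.7 × 234 = 163.8 in
Required I = P_cr·L_e²/(π²E) = 6.300×10^4 × 163.8² / (π² × 1.03×10^7) = 16.63 in⁴
Solid square: I = a⁴/12  ⇒  a = (12I)^(1/4) = (12×16.63)^(1/4) = 3.76 in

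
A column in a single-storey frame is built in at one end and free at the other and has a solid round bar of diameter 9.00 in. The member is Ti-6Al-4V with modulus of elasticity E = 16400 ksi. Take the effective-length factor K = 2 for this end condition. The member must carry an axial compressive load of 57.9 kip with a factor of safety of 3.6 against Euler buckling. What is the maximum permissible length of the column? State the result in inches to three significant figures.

L_max ≈ 250 in

I = πd⁴/64 = π×9.00⁴/64 = 322.1 in⁴
Required critical load P_cr = n·P = 3.6 × 57.9 = 208.4 kip = 2.084×10^5 lb
From P_cr = π²EI/(K·L)²:  L = (1/K)·√(π²EI/P_cr) = (1/2)·√(π²×1.64×10^7×322.1/2.084×10^5)
L = 250 in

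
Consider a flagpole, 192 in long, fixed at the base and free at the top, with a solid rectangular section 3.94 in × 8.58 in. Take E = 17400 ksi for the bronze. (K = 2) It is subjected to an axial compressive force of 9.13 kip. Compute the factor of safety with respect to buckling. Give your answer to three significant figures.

Buckling occurs about the weak axis: I_min = h·b³/12 with b = 3.94 in (the shorter side).
I_min = 8.58×3.94³/12 = 43.73 in⁴
Effective length L_e = K·L = 2 × 192 = 384.0 in
P_cr = π²EI / L_e² = π² × 17400×10³ × 43.73 / 384.0² = 5.093×10^4 lb
Factor of safety n = P_cr / P = 50.931 / 9.13 = 5.58

n ≈ 5.58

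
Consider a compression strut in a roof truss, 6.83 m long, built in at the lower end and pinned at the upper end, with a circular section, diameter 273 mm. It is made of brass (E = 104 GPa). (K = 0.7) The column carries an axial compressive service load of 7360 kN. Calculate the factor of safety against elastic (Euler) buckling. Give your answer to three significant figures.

n ≈ 1.66

I = πd⁴/64 = π×273⁴/64 = 2.727×10^8 mm⁴
I = 2.727×10^8 mm⁴ = 2.727×10^-4 m⁴
Effective length L_e = K·L = 0.7 × 6.83 = 4.781 m
P_cr = π²EI / L_e² = π² × 104×10⁹ × 2.727×10^-4 / 4.781² = 1.224×10^7 N
Factor of safety n = P_cr / P = 12244 / 7360 = 1.66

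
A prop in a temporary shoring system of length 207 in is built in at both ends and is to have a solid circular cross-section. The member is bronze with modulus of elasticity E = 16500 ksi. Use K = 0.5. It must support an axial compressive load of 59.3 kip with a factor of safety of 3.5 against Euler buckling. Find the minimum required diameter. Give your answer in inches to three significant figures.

Required P_cr = n·P = 3.5 × 59.3 = 207.6 kip
L_e = K·L = 0.5 × 207 = 103.5 in
Required I = P_cr·L_e²/(π²E) = 2.075×10^5 × 103.5² / (π² × 1.65×10^7) = 13.65 in⁴
Solid circle: I = πd⁴/64  ⇒  d = (64I/π)^(1/4) = (64×13.65/π)^(1/4) = 4.08 in

d ≈ 4.08 in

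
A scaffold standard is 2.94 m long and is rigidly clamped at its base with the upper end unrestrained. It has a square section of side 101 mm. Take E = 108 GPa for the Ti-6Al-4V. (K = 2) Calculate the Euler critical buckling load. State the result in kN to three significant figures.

P_cr ≈ 267 kN

I = a⁴/12 = 101⁴/12 = 8.672×10^6 mm⁴
I = 8.672×10^6 mm⁴ = 8.672×10^-6 m⁴
Effective length L_e = K·L = 2 × 2.94 = 5.880 m
P_cr = π²EI / L_e² = π² × 108×10⁹ × 8.672×10^-6 / 5.880² = 2.673×10^5 N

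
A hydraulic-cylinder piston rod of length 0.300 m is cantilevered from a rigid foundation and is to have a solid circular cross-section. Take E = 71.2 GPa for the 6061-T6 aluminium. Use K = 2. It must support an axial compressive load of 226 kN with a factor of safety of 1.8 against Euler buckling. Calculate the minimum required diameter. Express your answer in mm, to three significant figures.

d ≈ 45.4 mm

Required P_cr = n·P = 1.8 × 226 = 406.8 kN
L_e = K·L = 2 × 0.300 = 0.6000 m
Required I = P_cr·L_e²/(π²E) = 4.068×10^5 × 0.6000² / (π² × 7.12×10^10) = 2.084×10^-7 m⁴
I_req = 2.084×10^5 mm⁴
Solid circle: I = πd⁴/64  ⇒  d = (64I/π)^(1/4) = (64×2.084×10^5/π)^(1/4) = 45.4 mm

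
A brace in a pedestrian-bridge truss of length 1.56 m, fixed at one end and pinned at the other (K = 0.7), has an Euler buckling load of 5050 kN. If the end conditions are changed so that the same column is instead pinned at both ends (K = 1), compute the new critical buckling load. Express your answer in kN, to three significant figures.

P_cr ∝ 1/K², so P_cr,new = P_cr,old × (K_old/K_new)² = 5050 × (0.7/1)²
= 5050 × 0.4900 = 2470 kN

P_cr ≈ 2470 kN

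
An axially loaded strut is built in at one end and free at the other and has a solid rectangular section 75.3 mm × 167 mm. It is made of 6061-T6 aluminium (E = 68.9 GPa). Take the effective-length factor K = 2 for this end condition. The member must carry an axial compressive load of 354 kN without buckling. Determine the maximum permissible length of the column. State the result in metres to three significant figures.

Buckling occurs about the weak axis: I_min = h·b³/12 with b = 75.3 mm (the shorter side).
I_min = 167×75.3³/12 = 5.942×10^6 mm⁴
I = 5.942×10^-6 m⁴
At the buckling limit P_cr = P = 3.540×10^5 N
From P_cr = π²EI/(K·L)²:  L = (1/K)·√(π²EI/P_cr) = (1/2)·√(π²×6.89×10^10×5.942×10^-6/3.540×10^5)
L = 1.69 m

L_max ≈ 1.69 m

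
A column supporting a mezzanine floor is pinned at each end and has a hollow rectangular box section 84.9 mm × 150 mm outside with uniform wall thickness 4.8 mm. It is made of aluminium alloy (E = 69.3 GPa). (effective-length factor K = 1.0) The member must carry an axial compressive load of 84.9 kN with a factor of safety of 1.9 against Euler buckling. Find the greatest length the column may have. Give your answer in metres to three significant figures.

L_max ≈ 3.35 m

Inner dimensions: h_i = 150 − 2×4.8 = 140.4 mm, b_i = 84.9 − 2×4.8 = 75.30 mm
Weak-axis I_min = (h_o·b_o³ − h_i·b_i³)/12 with b_o = 84.9, b_i = 75.30 mm (shorter outer/inner sides).
I_min = (150×84.9³ − 140.4×75.30³)/12 = 2.654×10^6 mm⁴
I = 2.654×10^-6 m⁴
Required critical load P_cr = n·P = 1.9 × 84.9 = 161.3 kN = 1.613×10^5 N
From P_cr = π²EI/(K·L)²:  L = (1/K)·√(π²EI/P_cr) = (1/1)·√(π²×6.93×10^10×2.654×10^-6/1.613×10^5)
L = 3.35 m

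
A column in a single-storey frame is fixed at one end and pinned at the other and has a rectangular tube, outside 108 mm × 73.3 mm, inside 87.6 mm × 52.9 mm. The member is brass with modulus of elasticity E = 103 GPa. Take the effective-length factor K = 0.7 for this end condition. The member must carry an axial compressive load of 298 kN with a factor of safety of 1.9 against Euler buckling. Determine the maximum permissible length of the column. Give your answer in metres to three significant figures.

Weak-axis I_min = (h_o·b_o³ − h_i·b_i³)/12 with b_o = 73.3, b_i = 52.90 mm (shorter outer/inner sides).
I_min = (108×73.3³ − 87.60×52.90³)/12 = 2.464×10^6 mm⁴
I = 2.464×10^-6 m⁴
Required critical load P_cr = n·P = 1.9 × 298 = 566.2 kN = 5.662×10^5 N
From P_cr = π²EI/(K·L)²:  L = (1/K)·√(π²EI/P_cr) = (1/0.7)·√(π²×1.03×10^11×2.464×10^-6/5.662×10^5)
L = 3.00 m

L_max ≈ 3.00 m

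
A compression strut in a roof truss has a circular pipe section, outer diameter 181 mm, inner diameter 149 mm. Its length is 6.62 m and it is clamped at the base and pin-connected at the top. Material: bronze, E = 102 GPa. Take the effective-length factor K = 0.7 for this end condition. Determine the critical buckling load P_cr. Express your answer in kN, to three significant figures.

d_o = 181 mm, d_i = 149 mm
I = π(d_o⁴ − d_i⁴)/64 = π(181⁴ − 149.0⁴)/64 = 2.849×10^7 mm⁴
I = 2.849×10^7 mm⁴ = 2.849×10^-5 m⁴
Effective length L_e = K·L = 0.7 × 6.62 = 4.634 m
P_cr = π²EI / L_e² = π² × 102×10⁹ × 2.849×10^-5 / 4.634² = 1.336×10^6 N

P_cr ≈ 1340 kN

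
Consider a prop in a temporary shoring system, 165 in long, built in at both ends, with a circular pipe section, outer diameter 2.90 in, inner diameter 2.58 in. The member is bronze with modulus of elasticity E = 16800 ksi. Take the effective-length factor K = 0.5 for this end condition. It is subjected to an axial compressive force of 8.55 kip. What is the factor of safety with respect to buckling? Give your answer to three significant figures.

d_o = 2.90 in, d_i = 2.58 in
I = π(d_o⁴ − d_i⁴)/64 = π(2.90⁴ − 2.580⁴)/64 = 1.297 in⁴
Effective length L_e = K·L = 0.5 × 165 = 82.50 in
P_cr = π²EI / L_e² = π² × 16800×10³ × 1.297 / 82.50² = 3.159×10^4 lb
Factor of safety n = P_cr / P = 31.594 / 8.55 = 3.70

n ≈ 3.70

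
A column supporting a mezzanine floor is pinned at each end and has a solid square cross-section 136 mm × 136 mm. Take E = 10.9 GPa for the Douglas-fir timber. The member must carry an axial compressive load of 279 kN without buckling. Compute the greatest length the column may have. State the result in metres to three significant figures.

L_max ≈ 3.32 m

I = a⁴/12 = 136⁴/12 = 2.851×10^7 mm⁴
I = 2.851×10^-5 m⁴
At the buckling limit P_cr = P = 2.790×10^5 N
From P_cr = π²EI/(K·L)²:  L = (1/K)·√(π²EI/P_cr) = (1/1)·√(π²×1.09×10^10×2.851×10^-5/2.790×10^5)
L = 3.32 m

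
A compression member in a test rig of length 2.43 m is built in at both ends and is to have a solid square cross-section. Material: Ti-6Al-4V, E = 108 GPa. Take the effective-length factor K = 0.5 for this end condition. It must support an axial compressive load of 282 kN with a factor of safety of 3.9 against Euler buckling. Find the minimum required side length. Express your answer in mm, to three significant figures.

a ≈ 65.4 mm

Required P_cr = n·P = 3.9 × 282 = 1100 kN
L_e = K·L = 0.5 × 2.43 = 1.215 m
Required I = P_cr·L_e²/(π²E) = 1.100×10^6 × 1.215² / (π² × 1.08×10^11) = 1.523×10^-6 m⁴
I_req = 1.523×10^6 mm⁴
Solid square: I = a⁴/12  ⇒  a = (12I)^(1/4) = (12×1.523×10^6)^(1/4) = 65.4 mm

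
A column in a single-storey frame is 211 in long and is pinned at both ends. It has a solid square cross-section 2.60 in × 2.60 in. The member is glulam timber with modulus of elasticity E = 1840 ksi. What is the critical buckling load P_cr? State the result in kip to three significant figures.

I = a⁴/12 = 2.60⁴/12 = 3.808 in⁴
Effective length L_e = K·L = 1 × 211 = 211.0 in
P_cr = π²EI / L_e² = π² × 1840×10³ × 3.808 / 211.0² = 1.553×10^3 lb

P_cr ≈ 1.55 kip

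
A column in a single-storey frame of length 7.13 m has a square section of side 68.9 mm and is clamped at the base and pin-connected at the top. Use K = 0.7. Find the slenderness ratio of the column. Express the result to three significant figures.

λ ≈ 251

For a square r = a/√12 = 68.9/√12 = 19.89 mm
L_e = K·L = 0.7 × 7.13 m = 4.991 m = 4991.0 mm
λ = L_e / r_min = 4991.0 / 19.89 = 251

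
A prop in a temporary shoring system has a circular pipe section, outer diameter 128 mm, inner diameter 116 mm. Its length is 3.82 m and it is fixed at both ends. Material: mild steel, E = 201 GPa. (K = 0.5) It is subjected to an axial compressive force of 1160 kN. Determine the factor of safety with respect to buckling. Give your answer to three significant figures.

n ≈ 2.01

d_o = 128 mm, d_i = 116 mm
I = π(d_o⁴ − d_i⁴)/64 = π(128⁴ − 116.0⁴)/64 = 4.289×10^6 mm⁴
I = 4.289×10^6 mm⁴ = 4.289×10^-6 m⁴
Effective length L_e = K·L = 0.5 × 3.82 = 1.910 m
P_cr = π²EI / L_e² = π² × 201×10⁹ × 4.289×10^-6 / 1.910² = 2.332×10^6 N
Factor of safety n = P_cr / P = 2332.2 / 1160 = 2.01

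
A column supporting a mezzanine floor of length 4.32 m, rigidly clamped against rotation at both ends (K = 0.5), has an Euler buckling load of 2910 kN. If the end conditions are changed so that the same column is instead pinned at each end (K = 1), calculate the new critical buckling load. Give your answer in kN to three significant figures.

P_cr ∝ 1/K², so P_cr,new = P_cr,old × (K_old/K_new)² = 2910 × (0.5/1)²
= 2910 × 0.2500 = 728 kN

P_cr ≈ 728 kN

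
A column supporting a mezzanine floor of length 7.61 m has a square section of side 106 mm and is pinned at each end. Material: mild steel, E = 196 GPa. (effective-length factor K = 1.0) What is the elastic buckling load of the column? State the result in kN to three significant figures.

I = a⁴/12 = 106⁴/12 = 1.052×10^7 mm⁴
I = 1.052×10^7 mm⁴ = 1.052×10^-5 m⁴
Effective length L_e = K·L = 1 × 7.61 = 7.610 m
P_cr = π²EI / L_e² = π² × 196×10⁹ × 1.052×10^-5 / 7.610² = 3.514×10^5 N

P_cr ≈ 351 kN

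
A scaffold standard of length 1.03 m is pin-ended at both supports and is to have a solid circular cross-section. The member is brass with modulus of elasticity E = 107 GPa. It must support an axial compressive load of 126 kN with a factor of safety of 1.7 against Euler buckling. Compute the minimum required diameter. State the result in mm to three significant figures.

Required P_cr = n·P = 1.7 × 126 = 214.2 kN
L_e = K·L = 1 × 1.03 = 1.030 m
Required I = P_cr·L_e²/(π²E) = 2.142×10^5 × 1.030² / (π² × 1.07×10^11) = 2.152×10^-7 m⁴
I_req = 2.152×10^5 mm⁴
Solid circle: I = πd⁴/64  ⇒  d = (64I/π)^(1/4) = (64×2.152×10^5/π)^(1/4) = 45.8 mm

d ≈ 45.8 mm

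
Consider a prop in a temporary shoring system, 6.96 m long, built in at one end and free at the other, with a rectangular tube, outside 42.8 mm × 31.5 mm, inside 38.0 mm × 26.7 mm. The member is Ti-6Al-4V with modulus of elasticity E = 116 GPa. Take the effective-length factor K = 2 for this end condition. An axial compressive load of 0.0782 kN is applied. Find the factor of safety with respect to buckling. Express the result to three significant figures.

Weak-axis I_min = (h_o·b_o³ − h_i·b_i³)/12 with b_o = 31.5, b_i = 26.70 mm (shorter outer/inner sides).
I_min = (42.8×31.5³ − 38.00×26.70³)/12 = 5.120×10^4 mm⁴
I = 5.120×10^4 mm⁴ = 5.120×10^-8 m⁴
Effective length L_e = K·L = 2 × 6.96 = 13.92 m
P_cr = π²EI / L_e² = π² × 116×10⁹ × 5.120×10^-8 / 13.92² = 302.5 N
Factor of safety n = P_cr / P = 0.30254 / 0.0782 = 3.87

n ≈ 3.87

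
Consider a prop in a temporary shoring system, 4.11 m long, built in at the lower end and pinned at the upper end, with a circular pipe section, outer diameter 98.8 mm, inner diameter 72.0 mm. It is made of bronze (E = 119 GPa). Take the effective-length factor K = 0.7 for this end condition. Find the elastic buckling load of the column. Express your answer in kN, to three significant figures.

d_o = 98.8 mm, d_i = 72.0 mm
I = π(d_o⁴ − d_i⁴)/64 = π(98.8⁴ − 72.00⁴)/64 = 3.358×10^6 mm⁴
I = 3.358×10^6 mm⁴ = 3.358×10^-6 m⁴
Effective length L_e = K·L = 0.7 × 4.11 = 2.877 m
P_cr = π²EI / L_e² = π² × 119×10⁹ × 3.358×10^-6 / 2.877² = 4.765×10^5 N

P_cr ≈ 477 kN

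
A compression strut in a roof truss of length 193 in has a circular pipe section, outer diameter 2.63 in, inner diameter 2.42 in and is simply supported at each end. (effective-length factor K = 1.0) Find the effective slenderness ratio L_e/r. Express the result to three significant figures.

d_o = 2.63 in, d_i = 2.42 in
I = π(d_o⁴ − d_i⁴)/64 = π(2.63⁴ − 2.420⁴)/64 = 0.6649 in⁴
A = 0.8329 in²;  r_min = √(I/A) = √(0.6649/0.8329) = 0.8935 in
L_e = K·L = 1 × 193 = 193.0 in
λ = L_e / r_min = 193.00 / 0.8935 = 216

λ ≈ 216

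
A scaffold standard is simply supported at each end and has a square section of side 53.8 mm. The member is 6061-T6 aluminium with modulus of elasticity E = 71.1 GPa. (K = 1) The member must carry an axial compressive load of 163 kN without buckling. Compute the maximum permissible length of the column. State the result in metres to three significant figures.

L_max ≈ 1.73 m

I = a⁴/12 = 53.8⁴/12 = 6.981×10^5 mm⁴
I = 6.981×10^-7 m⁴
At the buckling limit P_cr = P = 1.630×10^5 N
From P_cr = π²EI/(K·L)²:  L = (1/K)·√(π²EI/P_cr) = (1/1)·√(π²×7.11×10^10×6.981×10^-7/1.630×10^5)
L = 1.73 m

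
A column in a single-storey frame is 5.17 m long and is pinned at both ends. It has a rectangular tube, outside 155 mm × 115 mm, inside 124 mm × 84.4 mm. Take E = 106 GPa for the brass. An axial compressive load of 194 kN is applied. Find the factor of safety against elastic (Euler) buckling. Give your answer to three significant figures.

Weak-axis I_min = (h_o·b_o³ − h_i·b_i³)/12 with b_o = 115, b_i = 84.40 mm (shorter outer/inner sides).
I_min = (155×115³ − 124.0×84.40³)/12 = 1.343×10^7 mm⁴
I = 1.343×10^7 mm⁴ = 1.343×10^-5 m⁴
Effective length L_e = K·L = 1 × 5.17 = 5.170 m
P_cr = π²EI / L_e² = π² × 106×10⁹ × 1.343×10^-5 / 5.170² = 5.257×10^5 N
Factor of safety n = P_cr / P = 525.74 / 194 = 2.71

n ≈ 2.71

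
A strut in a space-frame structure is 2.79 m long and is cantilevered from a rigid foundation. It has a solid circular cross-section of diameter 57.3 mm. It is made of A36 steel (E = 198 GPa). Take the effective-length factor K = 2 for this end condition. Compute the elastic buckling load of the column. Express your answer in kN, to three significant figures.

I = πd⁴/64 = π×57.3⁴/64 = 5.292×10^5 mm⁴
I = 5.292×10^5 mm⁴ = 5.292×10^-7 m⁴
Effective length L_e = K·L = 2 × 2.79 = 5.580 m
P_cr = π²EI / L_e² = π² × 198×10⁹ × 5.292×10^-7 / 5.580² = 3.321×10^4 N

P_cr ≈ 33.2 kN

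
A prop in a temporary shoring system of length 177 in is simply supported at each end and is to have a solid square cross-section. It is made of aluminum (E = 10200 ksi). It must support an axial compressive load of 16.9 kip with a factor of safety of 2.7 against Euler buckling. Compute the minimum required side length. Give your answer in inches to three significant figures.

a ≈ 3.61 in

Required P_cr = n·P = 2.7 × 16.9 = 45.63 kip
L_e = K·L = 1 × 177 = 177.0 in
Required I = P_cr·L_e²/(π²E) = 4.563×10^4 × 177.0² / (π² × 1.02×10^7) = 14.20 in⁴
Solid square: I = a⁴/12  ⇒  a = (12I)^(1/4) = (12×14.20)^(1/4) = 3.61 in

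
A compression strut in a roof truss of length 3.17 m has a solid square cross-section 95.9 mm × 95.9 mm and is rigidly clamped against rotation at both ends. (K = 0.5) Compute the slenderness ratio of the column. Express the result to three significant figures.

For a square r = a/√12 = 95.9/√12 = 27.68 mm
L_e = K·L = 0.5 × 3.17 m = 1.585 m = 1585.0 mm
λ = L_e / r_min = 1585.0 / 27.68 = 57.3

λ ≈ 57.3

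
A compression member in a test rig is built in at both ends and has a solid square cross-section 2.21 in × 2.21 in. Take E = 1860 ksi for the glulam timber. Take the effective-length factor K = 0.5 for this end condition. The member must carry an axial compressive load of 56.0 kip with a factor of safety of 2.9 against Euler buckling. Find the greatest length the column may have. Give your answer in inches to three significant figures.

I = a⁴/12 = 2.21⁴/12 = 1.988 in⁴
Required critical load P_cr = n·P = 2.9 × 56.0 = 162.4 kip = 1.624×10^5 lb
From P_cr = π²EI/(K·L)²:  L = (1/K)·√(π²EI/P_cr) = (1/0.5)·√(π²×1.86×10^6×1.988/1.624×10^5)
L = 30.0 in

L_max ≈ 30.0 in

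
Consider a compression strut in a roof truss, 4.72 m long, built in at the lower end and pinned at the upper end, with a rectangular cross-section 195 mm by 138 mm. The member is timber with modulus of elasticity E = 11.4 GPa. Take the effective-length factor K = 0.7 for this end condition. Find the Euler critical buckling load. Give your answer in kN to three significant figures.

Buckling occurs about the weak axis: I_min = h·b³/12 with b = 138 mm (the shorter side).
I_min = 195×138³/12 = 4.271×10^7 mm⁴
I = 4.271×10^7 mm⁴ = 4.271×10^-5 m⁴
Effective length L_e = K·L = 0.7 × 4.72 = 3.304 m
P_cr = π²EI / L_e² = π² × 11.4×10⁹ × 4.271×10^-5 / 3.304² = 4.402×10^5 N

P_cr ≈ 440 kN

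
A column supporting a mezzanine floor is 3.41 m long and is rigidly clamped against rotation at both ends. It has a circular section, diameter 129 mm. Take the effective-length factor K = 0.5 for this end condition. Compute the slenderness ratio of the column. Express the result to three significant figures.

λ ≈ 52.9

For a solid circle r = d/4 = 129/4 = 32.25 mm
L_e = K·L = 0.5 × 3.41 m = 1.705 m = 1705.0 mm
λ = L_e / r_min = 1705.0 / 32.25 = 52.9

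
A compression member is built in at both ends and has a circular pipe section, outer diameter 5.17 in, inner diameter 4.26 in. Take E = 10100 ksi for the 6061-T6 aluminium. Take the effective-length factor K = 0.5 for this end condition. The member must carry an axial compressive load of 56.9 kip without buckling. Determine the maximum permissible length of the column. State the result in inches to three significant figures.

d_o = 5.17 in, d_i = 4.26 in
I = π(d_o⁴ − d_i⁴)/64 = π(5.17⁴ − 4.260⁴)/64 = 18.90 in⁴
At the buckling limit P_cr = P = 5.690×10^4 lb
From P_cr = π²EI/(K·L)²:  L = (1/K)·√(π²EI/P_cr) = (1/0.5)·√(π²×1.01×10^7×18.90/5.690×10^4)
L = 364 in

L_max ≈ 364 in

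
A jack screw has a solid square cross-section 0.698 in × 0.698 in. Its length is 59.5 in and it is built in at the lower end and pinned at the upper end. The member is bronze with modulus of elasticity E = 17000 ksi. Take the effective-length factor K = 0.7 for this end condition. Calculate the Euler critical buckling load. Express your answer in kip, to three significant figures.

P_cr ≈ 1.91 kip

I = a⁴/12 = 0.698⁴/12 = 1.978×10^-2 in⁴
Effective length L_e = K·L = 0.7 × 59.5 = 41.65 in
P_cr = π²EI / L_e² = π² × 17000×10³ × 1.978×10^-2 / 41.65² = 1.913×10^3 lb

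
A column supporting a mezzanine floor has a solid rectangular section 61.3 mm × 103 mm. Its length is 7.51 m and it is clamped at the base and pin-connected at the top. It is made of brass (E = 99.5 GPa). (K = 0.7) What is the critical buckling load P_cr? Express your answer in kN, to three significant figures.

Buckling occurs about the weak axis: I_min = h·b³/12 with b = 61.3 mm (the shorter side).
I_min = 103×61.3³/12 = 1.977×10^6 mm⁴
I = 1.977×10^6 mm⁴ = 1.977×10^-6 m⁴
Effective length L_e = K·L = 0.7 × 7.51 = 5.257 m
P_cr = π²EI / L_e² = π² × 99.5×10⁹ × 1.977×10^-6 / 5.257² = 7.026×10^4 N

P_cr ≈ 70.3 kN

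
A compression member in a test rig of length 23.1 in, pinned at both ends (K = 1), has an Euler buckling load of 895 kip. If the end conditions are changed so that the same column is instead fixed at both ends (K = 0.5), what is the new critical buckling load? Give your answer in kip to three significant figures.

P_cr ≈ 3580 kip

P_cr ∝ 1/K², so P_cr,new = P_cr,old × (K_old/K_new)² = 895 × (1/0.5)²
= 895 × 4.000 = 3580 kip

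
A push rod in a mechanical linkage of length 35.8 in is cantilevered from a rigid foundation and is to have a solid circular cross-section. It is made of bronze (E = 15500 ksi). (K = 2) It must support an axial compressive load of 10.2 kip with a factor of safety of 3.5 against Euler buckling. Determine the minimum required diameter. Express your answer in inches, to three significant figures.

d ≈ 2.22 in

Required P_cr = n·P = 3.5 × 10.2 = 35.70 kip
L_e = K·L = 2 × 35.8 = 71.60 in
Required I = P_cr·L_e²/(π²E) = 3.570×10^4 × 71.60² / (π² × 1.55×10^7) = 1.196 in⁴
Solid circle: I = πd⁴/64  ⇒  d = (64I/π)^(1/4) = (64×1.196/π)^(1/4) = 2.22 in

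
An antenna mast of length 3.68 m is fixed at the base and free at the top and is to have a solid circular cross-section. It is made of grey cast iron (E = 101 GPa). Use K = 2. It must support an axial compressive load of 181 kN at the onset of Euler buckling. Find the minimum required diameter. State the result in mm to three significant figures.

d ≈ 119 mm

L_e = K·L = 2 × 3.68 = 7.360 m
Required I = P_cr·L_e²/(π²E) = 1.810×10^5 × 7.360² / (π² × 1.01×10^11) = 9.836×10^-6 m⁴
I_req = 9.836×10^6 mm⁴
Solid circle: I = πd⁴/64  ⇒  d = (64I/π)^(1/4) = (64×9.836×10^6/π)^(1/4) = 119 mm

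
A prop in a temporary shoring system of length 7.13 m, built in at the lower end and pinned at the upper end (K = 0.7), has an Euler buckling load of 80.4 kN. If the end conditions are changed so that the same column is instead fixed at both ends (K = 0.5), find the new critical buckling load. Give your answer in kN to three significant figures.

P_cr ∝ 1/K², so P_cr,new = P_cr,old × (K_old/K_new)² = 80.4 × (0.7/0.5)²
= 80.4 × 1.960 = 158 kN

P_cr ≈ 158 kN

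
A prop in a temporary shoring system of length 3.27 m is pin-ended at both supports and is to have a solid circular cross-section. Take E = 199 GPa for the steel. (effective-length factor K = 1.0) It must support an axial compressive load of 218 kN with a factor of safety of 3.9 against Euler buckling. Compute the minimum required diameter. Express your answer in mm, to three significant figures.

d ≈ 98.5 mm

Required P_cr = n·P = 3.9 × 218 = 850.2 kN
L_e = K·L = 1 × 3.27 = 3.270 m
Required I = P_cr·L_e²/(π²E) = 8.502×10^5 × 3.270² / (π² × 1.99×10^11) = 4.629×10^-6 m⁴
I_req = 4.629×10^6 mm⁴
Solid circle: I = πd⁴/64  ⇒  d = (64I/π)^(1/4) = (64×4.629×10^6/π)^(1/4) = 98.5 mm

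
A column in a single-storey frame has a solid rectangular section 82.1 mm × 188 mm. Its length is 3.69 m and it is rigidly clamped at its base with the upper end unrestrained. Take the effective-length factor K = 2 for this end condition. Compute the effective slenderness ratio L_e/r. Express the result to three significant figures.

For a rectangle r_min = b/√12 = 82.1/√12 = 23.70 mm
L_e = K·L = 2 × 3.69 m = 7.380 m = 7380.0 mm
λ = L_e / r_min = 7380.0 / 23.70 = 311

λ ≈ 311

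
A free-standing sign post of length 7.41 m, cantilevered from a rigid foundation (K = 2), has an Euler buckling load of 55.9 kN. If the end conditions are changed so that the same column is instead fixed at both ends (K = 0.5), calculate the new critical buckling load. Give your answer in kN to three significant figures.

P_cr ∝ 1/K², so P_cr,new = P_cr,old × (K_old/K_new)² = 55.9 × (2/0.5)²
= 55.9 × 16.00 = 894 kN

P_cr ≈ 894 kN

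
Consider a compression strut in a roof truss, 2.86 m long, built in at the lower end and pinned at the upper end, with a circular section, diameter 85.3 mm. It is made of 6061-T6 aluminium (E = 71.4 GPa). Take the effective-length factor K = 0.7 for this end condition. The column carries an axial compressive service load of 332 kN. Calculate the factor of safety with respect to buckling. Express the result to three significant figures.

n ≈ 1.38

I = πd⁴/64 = π×85.3⁴/64 = 2.599×10^6 mm⁴
I = 2.599×10^6 mm⁴ = 2.599×10^-6 m⁴
Effective length L_e = K·L = 0.7 × 2.86 = 2.002 m
P_cr = π²EI / L_e² = π² × 71.4×10⁹ × 2.599×10^-6 / 2.002² = 4.569×10^5 N
Factor of safety n = P_cr / P = 456.92 / 332 = 1.38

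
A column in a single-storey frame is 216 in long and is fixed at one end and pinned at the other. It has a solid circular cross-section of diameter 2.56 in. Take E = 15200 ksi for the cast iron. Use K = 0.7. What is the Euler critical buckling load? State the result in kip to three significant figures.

P_cr ≈ 13.8 kip

I = πd⁴/64 = π×2.56⁴/64 = 2.108 in⁴
Effective length L_e = K·L = 0.7 × 216 = 151.2 in
P_cr = π²EI / L_e² = π² × 15200×10³ × 2.108 / 151.2² = 1.383×10^4 lb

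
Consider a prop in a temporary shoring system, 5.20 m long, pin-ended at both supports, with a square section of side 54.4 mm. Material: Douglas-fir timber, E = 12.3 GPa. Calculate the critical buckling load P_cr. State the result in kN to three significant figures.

I = a⁴/12 = 54.4⁴/12 = 7.298×10^5 mm⁴
I = 7.298×10^5 mm⁴ = 7.298×10^-7 m⁴
Effective length L_e = K·L = 1 × 5.20 = 5.200 m
P_cr = π²EI / L_e² = π² × 12.3×10⁹ × 7.298×10^-7 / 5.200² = 3.277×10^3 N

P_cr ≈ 3.28 kN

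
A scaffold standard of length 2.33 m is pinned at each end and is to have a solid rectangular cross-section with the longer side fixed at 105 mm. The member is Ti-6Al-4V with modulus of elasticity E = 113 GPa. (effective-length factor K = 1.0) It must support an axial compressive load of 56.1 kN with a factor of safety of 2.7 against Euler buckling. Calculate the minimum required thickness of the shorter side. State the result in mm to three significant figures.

b ≈ 43.8 mm

Required P_cr = n·P = 2.7 × 56.1 = 151.5 kN
L_e = K·L = 1 × 2.33 = 2.330 m
Required I = P_cr·L_e²/(π²E) = 1.515×10^5 × 2.330² / (π² × 1.13×10^11) = 7.373×10^-7 m⁴
I_req = 7.373×10^5 mm⁴
Rectangle, weak axis: I_min = h·b³/12 with h = 105 mm fixed  ⇒  b = (12I/h)^(1/3) = 43.8 mm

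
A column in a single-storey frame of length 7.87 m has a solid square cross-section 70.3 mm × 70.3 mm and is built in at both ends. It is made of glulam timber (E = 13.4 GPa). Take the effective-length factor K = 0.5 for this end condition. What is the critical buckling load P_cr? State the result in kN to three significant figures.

P_cr ≈ 17.4 kN

I = a⁴/12 = 70.3⁴/12 = 2.035×10^6 mm⁴
I = 2.035×10^6 mm⁴ = 2.035×10^-6 m⁴
Effective length L_e = K·L = 0.5 × 7.87 = 3.935 m
P_cr = π²EI / L_e² = π² × 13.4×10⁹ × 2.035×10^-6 / 3.935² = 1.738×10^4 N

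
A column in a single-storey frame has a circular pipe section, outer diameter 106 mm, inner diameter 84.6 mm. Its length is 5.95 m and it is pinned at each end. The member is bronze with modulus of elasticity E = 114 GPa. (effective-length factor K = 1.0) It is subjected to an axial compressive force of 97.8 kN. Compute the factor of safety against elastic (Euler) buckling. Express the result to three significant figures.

d_o = 106 mm, d_i = 84.6 mm
I = π(d_o⁴ − d_i⁴)/64 = π(106⁴ − 84.60⁴)/64 = 3.683×10^6 mm⁴
I = 3.683×10^6 mm⁴ = 3.683×10^-6 m⁴
Effective length L_e = K·L = 1 × 5.95 = 5.950 m
P_cr = π²EI / L_e² = π² × 114×10⁹ × 3.683×10^-6 / 5.950² = 1.170×10^5 N
Factor of safety n = P_cr / P = 117.04 / 97.8 = 1.20

n ≈ 1.20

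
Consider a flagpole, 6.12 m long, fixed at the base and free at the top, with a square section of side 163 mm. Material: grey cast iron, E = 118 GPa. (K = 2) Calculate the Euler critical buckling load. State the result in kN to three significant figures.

P_cr ≈ 457 kN

I = a⁴/12 = 163⁴/12 = 5.883×10^7 mm⁴
I = 5.883×10^7 mm⁴ = 5.883×10^-5 m⁴
Effective length L_e = K·L = 2 × 6.12 = 12.24 m
P_cr = π²EI / L_e² = π² × 118×10⁹ × 5.883×10^-5 / 12.24² = 4.573×10^5 N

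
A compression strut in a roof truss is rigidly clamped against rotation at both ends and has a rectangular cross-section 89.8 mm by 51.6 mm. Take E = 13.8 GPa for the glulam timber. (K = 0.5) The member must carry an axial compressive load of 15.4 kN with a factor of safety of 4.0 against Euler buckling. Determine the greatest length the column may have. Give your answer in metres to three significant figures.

Buckling occurs about the weak axis: I_min = h·b³/12 with b = 51.6 mm (the shorter side).
I_min = 89.8×51.6³/12 = 1.028×10^6 mm⁴
I = 1.028×10^-6 m⁴
Required critical load P_cr = n·P = 4.0 × 15.4 = 61.60 kN = 6.160×10^4 N
From P_cr = π²EI/(K·L)²:  L = (1/K)·√(π²EI/P_cr) = (1/0.5)·√(π²×1.38×10^10×1.028×10^-6/6.160×10^4)
L = 3.02 m

L_max ≈ 3.02 m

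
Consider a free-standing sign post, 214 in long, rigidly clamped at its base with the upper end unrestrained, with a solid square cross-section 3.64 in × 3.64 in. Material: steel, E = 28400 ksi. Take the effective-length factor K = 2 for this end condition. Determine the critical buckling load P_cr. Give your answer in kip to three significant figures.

P_cr ≈ 22.4 kip

I = a⁴/12 = 3.64⁴/12 = 14.63 in⁴
Effective length L_e = K·L = 2 × 214 = 428.0 in
P_cr = π²EI / L_e² = π² × 28400×10³ × 14.63 / 428.0² = 2.238×10^4 lb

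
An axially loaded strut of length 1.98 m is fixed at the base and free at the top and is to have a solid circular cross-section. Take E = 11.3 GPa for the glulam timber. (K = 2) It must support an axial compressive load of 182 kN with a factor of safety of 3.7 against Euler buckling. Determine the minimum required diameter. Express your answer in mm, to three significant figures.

d ≈ 210 mm

Required P_cr = n·P = 3.7 × 182 = 673.4 kN
L_e = K·L = 2 × 1.98 = 3.960 m
Required I = P_cr·L_e²/(π²E) = 6.734×10^5 × 3.960² / (π² × 1.13×10^10) = 9.469×10^-5 m⁴
I_req = 9.469×10^7 mm⁴
Solid circle: I = πd⁴/64  ⇒  d = (64I/π)^(1/4) = (64×9.469×10^7/π)^(1/4) = 210 mm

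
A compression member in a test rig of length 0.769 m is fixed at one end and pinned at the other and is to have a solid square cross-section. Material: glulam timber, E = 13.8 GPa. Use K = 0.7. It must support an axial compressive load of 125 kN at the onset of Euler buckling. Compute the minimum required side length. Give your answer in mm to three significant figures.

L_e = K·L = 0.7 × 0.769 = 0.5383 m
Required I = P_cr·L_e²/(π²E) = 1.250×10^5 × 0.5383² / (π² × 1.38×10^10) = 2.659×10^-7 m⁴
I_req = 2.659×10^5 mm⁴
Solid square: I = a⁴/12  ⇒  a = (12I)^(1/4) = (12×2.659×10^5)^(1/4) = 42.3 mm

a ≈ 42.3 mm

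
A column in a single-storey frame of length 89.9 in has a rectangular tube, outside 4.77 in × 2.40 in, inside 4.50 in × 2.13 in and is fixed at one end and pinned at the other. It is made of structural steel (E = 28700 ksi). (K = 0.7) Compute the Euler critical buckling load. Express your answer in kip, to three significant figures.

P_cr ≈ 134 kip

Weak-axis I_min = (h_o·b_o³ − h_i·b_i³)/12 with b_o = 2.40, b_i = 2.130 in (shorter outer/inner sides).
I_min = (4.77×2.40³ − 4.500×2.130³)/12 = 1.871 in⁴
Effective length L_e = K·L = 0.7 × 89.9 = 62.93 in
P_cr = π²EI / L_e² = π² × 28700×10³ × 1.871 / 62.93² = 1.338×10^5 lb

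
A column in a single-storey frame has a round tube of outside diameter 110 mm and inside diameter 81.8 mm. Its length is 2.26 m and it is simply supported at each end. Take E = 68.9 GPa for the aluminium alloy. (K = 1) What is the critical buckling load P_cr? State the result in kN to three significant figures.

d_o = 110 mm, d_i = 81.8 mm
I = π(d_o⁴ − d_i⁴)/64 = π(110⁴ − 81.80⁴)/64 = 4.989×10^6 mm⁴
I = 4.989×10^6 mm⁴ = 4.989×10^-6 m⁴
Effective length L_e = K·L = 1 × 2.26 = 2.260 m
P_cr = π²EI / L_e² = π² × 68.9×10⁹ × 4.989×10^-6 / 2.260² = 6.642×10^5 N

P_cr ≈ 664 kN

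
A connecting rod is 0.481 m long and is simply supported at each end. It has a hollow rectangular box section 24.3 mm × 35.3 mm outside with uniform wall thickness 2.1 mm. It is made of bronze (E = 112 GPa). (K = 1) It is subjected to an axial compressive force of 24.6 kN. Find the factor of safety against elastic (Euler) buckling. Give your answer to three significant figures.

n ≈ 4.11

Inner dimensions: h_i = 35.3 − 2×2.1 = 31.10 mm, b_i = 24.3 − 2×2.1 = 20.10 mm
Weak-axis I_min = (h_o·b_o³ − h_i·b_i³)/12 with b_o = 24.3, b_i = 20.10 mm (shorter outer/inner sides).
I_min = (35.3×24.3³ − 31.10×20.10³)/12 = 2.116×10^4 mm⁴
I = 2.116×10^4 mm⁴ = 2.116×10^-8 m⁴
Effective length L_e = K·L = 1 × 0.481 = 0.4810 m
P_cr = π²EI / L_e² = π² × 112×10⁹ × 2.116×10^-8 / 0.4810² = 1.011×10^5 N
Factor of safety n = P_cr / P = 101.12 / 24.6 = 4.11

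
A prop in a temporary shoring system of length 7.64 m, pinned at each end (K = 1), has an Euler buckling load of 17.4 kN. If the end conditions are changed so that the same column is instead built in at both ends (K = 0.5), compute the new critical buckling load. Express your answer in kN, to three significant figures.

P_cr ≈ 69.6 kN

P_cr ∝ 1/K², so P_cr,new = P_cr,old × (K_old/K_new)² = 17.4 × (1/0.5)²
= 17.4 × 4.000 = 69.6 kN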